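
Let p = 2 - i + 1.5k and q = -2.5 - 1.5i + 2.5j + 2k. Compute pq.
-9.5 - 4.25i + 4.75j - 2.25k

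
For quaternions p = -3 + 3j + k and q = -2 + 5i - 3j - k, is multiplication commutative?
No: pq = 16 - 15i + 8j - 14k ≠ 16 - 15i - 2j + 16k = qp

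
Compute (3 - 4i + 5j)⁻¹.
0.06 + 0.08i - 0.1j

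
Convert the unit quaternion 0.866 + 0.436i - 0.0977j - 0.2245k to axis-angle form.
axis = (0.8719, -0.1954, -0.449), θ = π/3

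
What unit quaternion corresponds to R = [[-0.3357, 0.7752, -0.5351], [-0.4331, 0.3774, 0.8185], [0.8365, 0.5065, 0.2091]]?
0.5592 - 0.1395i - 0.6132j - 0.5402k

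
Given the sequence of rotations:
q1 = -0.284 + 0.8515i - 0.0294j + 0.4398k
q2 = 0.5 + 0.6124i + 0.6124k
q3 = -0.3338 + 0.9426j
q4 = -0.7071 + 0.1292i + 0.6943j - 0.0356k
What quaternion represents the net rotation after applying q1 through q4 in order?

q2 · q1 = -0.9328 + 0.2698i + 0.2374j + 0.028k
q3 · q2 · q1 = 0.0876 - 0.0637i - 0.9585j - 0.2637k
q4 · q3 · q2 · q1 = 0.6024 - 0.1608i + 0.7749j + 0.1037k
0.6024 - 0.1608i + 0.7749j + 0.1037k


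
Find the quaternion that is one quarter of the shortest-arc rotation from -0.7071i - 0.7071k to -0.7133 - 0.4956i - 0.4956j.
-0.2274 - 0.7538i - 0.158j - 0.5959k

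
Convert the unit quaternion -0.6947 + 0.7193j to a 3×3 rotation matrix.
[[-0.0348, 0, -0.9994], [0, 1, 0], [0.9994, 0, -0.0348]]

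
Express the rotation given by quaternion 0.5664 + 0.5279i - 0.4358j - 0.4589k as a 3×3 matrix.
[[0.199, 0.0597, -0.9782], [-0.98, 0.0215, -0.198], [0.0092, 0.998, 0.0628]]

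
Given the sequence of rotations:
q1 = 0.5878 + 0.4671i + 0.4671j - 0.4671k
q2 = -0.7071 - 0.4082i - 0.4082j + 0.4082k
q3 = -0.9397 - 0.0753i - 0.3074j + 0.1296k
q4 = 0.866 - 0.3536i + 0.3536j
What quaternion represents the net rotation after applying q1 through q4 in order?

q2 · q1 = 0.1564 - 0.5702i - 0.5702j + 0.5702k
q3 · q2 · q1 = -0.4391 + 0.4227i + 0.4568j - 0.6479k
q4 · q3 · q2 · q1 = -0.3923 + 0.2922i + 0.0112j - 0.8721k
-0.3923 + 0.2922i + 0.0112j - 0.8721k


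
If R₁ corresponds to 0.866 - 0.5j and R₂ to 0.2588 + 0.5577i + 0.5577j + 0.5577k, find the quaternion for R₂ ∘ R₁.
0.503 + 0.7618i + 0.3536j + 0.2041k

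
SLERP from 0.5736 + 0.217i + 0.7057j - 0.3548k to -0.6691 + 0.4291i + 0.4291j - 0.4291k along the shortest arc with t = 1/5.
0.3364 + 0.3191i + 0.7661j - 0.4452k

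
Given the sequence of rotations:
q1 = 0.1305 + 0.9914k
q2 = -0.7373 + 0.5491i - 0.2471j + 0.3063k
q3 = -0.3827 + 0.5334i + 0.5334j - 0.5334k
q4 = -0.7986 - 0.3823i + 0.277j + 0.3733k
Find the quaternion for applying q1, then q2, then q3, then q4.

q2 · q1 = -0.3999 - 0.1733i - 0.5766j - 0.691k
q3 · q2 · q1 = 0.1845 - 0.8231i + 0.4684j + 0.2626k
q4 · q3 · q2 · q1 = -0.6898 + 0.4847i - 0.5298j - 0.0919k
-0.6898 + 0.4847i - 0.5298j - 0.0919k


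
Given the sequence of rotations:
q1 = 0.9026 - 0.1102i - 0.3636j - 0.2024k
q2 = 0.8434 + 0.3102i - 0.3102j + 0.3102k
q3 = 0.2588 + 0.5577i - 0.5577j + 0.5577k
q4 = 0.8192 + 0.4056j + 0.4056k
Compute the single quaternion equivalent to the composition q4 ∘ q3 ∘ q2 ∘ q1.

q2 · q1 = 0.7454 + 0.3626i - 0.558j - 0.0377k
q3 · q2 · q1 = -0.2995 + 0.8418i - 0.3369j + 0.297k
q4 · q3 · q2 · q1 = -0.2292 + 0.9467i - 0.056j - 0.2196k
-0.2292 + 0.9467i - 0.056j - 0.2196k


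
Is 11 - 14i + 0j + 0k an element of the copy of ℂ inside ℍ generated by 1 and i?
Yes. The quaternion 11 - 14i has j- and k-coefficients y = z = 0, so it lies in the complex subalgebra spanned by 1 and i.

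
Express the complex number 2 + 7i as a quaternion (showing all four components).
2 + 7i + 0j + 0k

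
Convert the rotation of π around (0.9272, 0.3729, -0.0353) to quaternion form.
0.9272i + 0.3729j - 0.0353k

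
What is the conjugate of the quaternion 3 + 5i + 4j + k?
3 - 5i - 4j - k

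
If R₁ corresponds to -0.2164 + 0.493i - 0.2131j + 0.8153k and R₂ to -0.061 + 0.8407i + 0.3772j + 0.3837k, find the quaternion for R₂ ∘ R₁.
-0.6337 + 0.1773i - 0.5649j - 0.4979k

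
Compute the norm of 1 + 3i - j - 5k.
6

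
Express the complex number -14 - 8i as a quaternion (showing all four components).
-14 - 8i + 0j + 0k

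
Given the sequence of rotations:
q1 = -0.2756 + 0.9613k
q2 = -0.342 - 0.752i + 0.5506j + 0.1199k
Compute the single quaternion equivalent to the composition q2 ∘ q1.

q2 · q1 = -0.021 + 0.7365i + 0.5712j - 0.3618k
-0.021 + 0.7365i + 0.5712j - 0.3618k


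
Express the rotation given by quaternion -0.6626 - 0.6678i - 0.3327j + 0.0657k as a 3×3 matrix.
[[0.77, 0.5314, 0.3531], [0.3573, 0.0995, -0.9287], [-0.5286, 0.8413, -0.1133]]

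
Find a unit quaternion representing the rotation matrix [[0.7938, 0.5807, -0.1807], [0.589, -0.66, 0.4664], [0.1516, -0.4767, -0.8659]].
-0.2588 + 0.911i + 0.321j - 0.008k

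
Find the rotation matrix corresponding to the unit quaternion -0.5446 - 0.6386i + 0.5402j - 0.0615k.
[[0.4088, -0.7569, -0.5098], [-0.623, 0.1768, -0.762], [0.6669, 0.6291, -0.3993]]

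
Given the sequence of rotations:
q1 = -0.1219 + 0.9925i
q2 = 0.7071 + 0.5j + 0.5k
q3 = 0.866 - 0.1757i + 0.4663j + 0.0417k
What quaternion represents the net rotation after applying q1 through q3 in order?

q2 · q1 = -0.0862 + 0.7018i + 0.4353j - 0.5572k
q3 · q2 · q1 = -0.1311 + 0.3449i + 0.2681j - 0.8899k
-0.1311 + 0.3449i + 0.2681j - 0.8899k


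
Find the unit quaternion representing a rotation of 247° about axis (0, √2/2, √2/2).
-0.5519 + 0.5896j + 0.5896k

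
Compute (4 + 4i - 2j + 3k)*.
4 - 4i + 2j - 3k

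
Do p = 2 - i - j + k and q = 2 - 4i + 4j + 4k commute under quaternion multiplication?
No: pq = -18i + 6j + 2k ≠ -2i + 6j + 18k = qp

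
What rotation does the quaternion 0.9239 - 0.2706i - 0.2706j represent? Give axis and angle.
axis = (-√2/2, -√2/2, 0), θ = π/4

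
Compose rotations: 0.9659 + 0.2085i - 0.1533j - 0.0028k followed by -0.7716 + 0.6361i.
-0.8779 + 0.4535i + 0.1201j - 0.0954k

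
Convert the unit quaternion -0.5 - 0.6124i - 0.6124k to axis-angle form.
axis = (-√2/2, 0, -√2/2), θ = 4π/3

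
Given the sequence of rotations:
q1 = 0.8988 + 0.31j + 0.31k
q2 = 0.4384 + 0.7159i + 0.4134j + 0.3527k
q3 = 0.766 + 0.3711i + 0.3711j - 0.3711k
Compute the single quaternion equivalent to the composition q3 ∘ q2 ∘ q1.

q2 · q1 = 0.1565 + 0.6623i + 0.2855j + 0.6748k
q3 · q2 · q1 = 0.0186 + 0.9218i - 0.2194j + 0.319k
0.0186 + 0.9218i - 0.2194j + 0.319k


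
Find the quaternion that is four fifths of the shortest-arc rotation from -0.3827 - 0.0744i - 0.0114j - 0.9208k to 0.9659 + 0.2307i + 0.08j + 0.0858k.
-0.9267 - 0.2172i - 0.0718j - 0.2982k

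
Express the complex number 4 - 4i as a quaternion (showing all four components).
4 - 4i + 0j + 0k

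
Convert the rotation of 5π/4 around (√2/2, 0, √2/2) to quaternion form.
-0.3827 + 0.6533i + 0.6533k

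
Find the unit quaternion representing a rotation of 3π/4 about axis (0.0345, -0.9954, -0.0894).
0.3827 + 0.0319i - 0.9196j - 0.0826k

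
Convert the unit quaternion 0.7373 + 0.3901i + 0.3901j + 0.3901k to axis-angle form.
axis = (√3/3, √3/3, √3/3), θ = 85°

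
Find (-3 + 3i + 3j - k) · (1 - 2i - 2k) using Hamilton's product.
1 + 3i + 11j + 11k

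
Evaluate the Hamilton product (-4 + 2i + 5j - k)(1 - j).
1 + i + 9j - 3k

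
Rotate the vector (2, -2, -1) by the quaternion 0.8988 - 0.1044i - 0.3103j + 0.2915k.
(2.812, -0.446, 0.945)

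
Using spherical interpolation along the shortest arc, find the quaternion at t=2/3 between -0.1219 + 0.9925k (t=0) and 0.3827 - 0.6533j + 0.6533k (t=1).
0.2308 - 0.4731j + 0.8503k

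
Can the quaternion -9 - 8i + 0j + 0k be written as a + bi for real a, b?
Yes. The quaternion -9 - 8i has j- and k-coefficients y = z = 0, so it lies in the complex subalgebra spanned by 1 and i.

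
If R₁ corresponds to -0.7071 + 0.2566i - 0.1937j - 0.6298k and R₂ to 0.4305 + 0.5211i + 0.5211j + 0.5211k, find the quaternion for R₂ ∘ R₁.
-0.009 - 0.4853i + 0.01j - 0.8743k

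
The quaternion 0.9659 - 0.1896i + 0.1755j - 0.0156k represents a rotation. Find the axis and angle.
axis = (-0.7325, 0.6781, -0.0603), θ = π/6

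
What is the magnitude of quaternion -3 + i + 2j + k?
√15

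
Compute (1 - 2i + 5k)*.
1 + 2i - 5k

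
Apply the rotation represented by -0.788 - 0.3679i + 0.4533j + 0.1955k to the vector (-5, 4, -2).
(-0.948, 6.625, -0.461)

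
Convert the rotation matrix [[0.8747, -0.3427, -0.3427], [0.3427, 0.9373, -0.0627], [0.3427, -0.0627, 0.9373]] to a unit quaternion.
0.9682 - 0.177j + 0.177k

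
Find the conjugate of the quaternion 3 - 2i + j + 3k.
3 + 2i - j - 3k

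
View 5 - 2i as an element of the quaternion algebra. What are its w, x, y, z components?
5 - 2i + 0j + 0k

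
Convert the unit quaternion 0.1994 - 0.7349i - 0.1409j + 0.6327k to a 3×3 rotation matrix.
[[0.1597, -0.0452, -0.9861], [0.4594, -0.8808, 0.1148], [-0.8738, -0.4714, -0.1199]]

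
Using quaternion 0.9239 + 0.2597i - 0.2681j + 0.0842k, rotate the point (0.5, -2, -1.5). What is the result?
(1.688, -0.906, -1.682)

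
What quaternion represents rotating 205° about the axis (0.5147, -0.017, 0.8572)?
-0.2164 + 0.5025i - 0.0166j + 0.8369k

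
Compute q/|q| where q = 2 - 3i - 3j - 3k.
0.3592 - 0.5388i - 0.5388j - 0.5388k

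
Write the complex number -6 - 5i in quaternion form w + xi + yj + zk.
-6 - 5i + 0j + 0k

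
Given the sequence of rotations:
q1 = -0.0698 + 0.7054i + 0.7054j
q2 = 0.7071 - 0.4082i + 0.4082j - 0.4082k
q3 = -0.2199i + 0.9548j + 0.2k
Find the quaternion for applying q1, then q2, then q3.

q2 · q1 = -0.0494 + 0.8152i + 0.1824j - 0.5474k
q3 · q2 · q1 = 0.1146 - 0.5483i - 0.0045j - 0.8283k
0.1146 - 0.5483i - 0.0045j - 0.8283k


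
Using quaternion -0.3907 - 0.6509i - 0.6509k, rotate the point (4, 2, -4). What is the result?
(-3.796, 2.68, 3.796)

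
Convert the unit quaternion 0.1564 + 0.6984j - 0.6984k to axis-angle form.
axis = (0, √2/2, -√2/2), θ = 162°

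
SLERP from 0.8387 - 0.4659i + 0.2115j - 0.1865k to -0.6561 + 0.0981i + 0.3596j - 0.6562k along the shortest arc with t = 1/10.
0.8738 - 0.4518i + 0.154j - 0.093k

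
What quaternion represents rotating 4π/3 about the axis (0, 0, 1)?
-0.5 + 0.866k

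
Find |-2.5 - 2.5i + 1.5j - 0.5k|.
√15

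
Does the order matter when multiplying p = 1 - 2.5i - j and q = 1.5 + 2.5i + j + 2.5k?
Yes: pq = 8.75 - 3.75i + 5.75j + 2.5k ≠ 8.75 + 1.25i - 6.75j + 2.5k = qp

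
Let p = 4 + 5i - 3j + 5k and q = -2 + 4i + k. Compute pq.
-33 + 3i + 21j + 6k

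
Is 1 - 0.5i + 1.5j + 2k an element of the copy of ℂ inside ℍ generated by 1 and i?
No. The quaternion 1 - 0.5i + 1.5j + 2k has j-coefficient y = 1.5 and k-coefficient z = 2, not both zero, so it does not lie in the complex subalgebra spanned by 1 and i.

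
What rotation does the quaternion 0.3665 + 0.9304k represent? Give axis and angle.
axis = (0, 0, 1), θ = 137°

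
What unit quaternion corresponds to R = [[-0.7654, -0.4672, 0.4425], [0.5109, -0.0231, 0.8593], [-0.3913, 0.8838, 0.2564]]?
0.342 + 0.0179i + 0.6095j + 0.715k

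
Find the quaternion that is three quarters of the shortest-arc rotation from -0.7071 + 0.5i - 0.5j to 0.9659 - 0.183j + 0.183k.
-0.9786 + 0.1441i + 0.0027j - 0.1468k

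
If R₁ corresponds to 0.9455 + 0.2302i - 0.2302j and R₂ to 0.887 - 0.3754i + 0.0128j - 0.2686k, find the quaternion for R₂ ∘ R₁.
0.928 - 0.2126i - 0.2539j - 0.1705k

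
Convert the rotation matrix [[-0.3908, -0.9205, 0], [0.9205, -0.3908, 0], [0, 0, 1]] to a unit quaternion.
0.5519 + 0.8339k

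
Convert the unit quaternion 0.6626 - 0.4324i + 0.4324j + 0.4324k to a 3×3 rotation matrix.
[[0.2521, -0.947, 0.1991], [0.1991, 0.2521, 0.947], [-0.947, -0.1991, 0.2521]]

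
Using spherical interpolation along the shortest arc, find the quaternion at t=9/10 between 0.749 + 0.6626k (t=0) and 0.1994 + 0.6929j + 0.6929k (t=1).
0.271 + 0.6414j + 0.7178k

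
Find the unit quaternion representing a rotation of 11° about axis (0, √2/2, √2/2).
0.9954 + 0.0678j + 0.0678k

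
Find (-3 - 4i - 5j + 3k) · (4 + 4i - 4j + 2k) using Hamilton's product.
-22 - 26i + 12j + 42k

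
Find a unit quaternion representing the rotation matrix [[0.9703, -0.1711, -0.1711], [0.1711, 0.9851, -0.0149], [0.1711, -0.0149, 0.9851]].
0.9925 - 0.0862j + 0.0862k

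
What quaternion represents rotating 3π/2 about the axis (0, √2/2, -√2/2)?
-0.7071 + 0.5j - 0.5k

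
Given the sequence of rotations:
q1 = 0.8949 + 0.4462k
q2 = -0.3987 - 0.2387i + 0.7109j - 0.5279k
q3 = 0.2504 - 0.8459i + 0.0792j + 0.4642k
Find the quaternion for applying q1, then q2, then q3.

q2 · q1 = -0.1212 + 0.1036i + 0.7427j - 0.6503k
q3 · q2 · q1 = 0.3003 - 0.2678i - 0.3256j - 0.8556k
0.3003 - 0.2678i - 0.3256j - 0.8556k


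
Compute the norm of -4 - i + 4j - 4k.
7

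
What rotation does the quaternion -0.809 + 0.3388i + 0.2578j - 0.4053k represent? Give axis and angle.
axis = (0.5764, 0.4386, -0.6895), θ = 288°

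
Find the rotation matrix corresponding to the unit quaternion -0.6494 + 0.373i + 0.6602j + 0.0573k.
[[0.1217, 0.5669, -0.8147], [0.4181, 0.7152, 0.5601], [0.9002, -0.4088, -0.15]]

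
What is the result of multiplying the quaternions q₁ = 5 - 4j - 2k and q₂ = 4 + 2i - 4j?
4 + 2i - 40j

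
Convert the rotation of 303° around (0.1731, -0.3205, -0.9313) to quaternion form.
-0.8788 + 0.0826i - 0.1529j - 0.4444k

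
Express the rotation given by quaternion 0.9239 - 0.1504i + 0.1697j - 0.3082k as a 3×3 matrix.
[[0.7524, 0.5184, 0.4063], [-0.6205, 0.7648, 0.1733], [-0.2209, -0.3825, 0.8972]]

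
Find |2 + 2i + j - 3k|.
√18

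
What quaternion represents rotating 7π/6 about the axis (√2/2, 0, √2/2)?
-0.2588 + 0.683i + 0.683k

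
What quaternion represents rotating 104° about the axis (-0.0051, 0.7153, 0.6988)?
0.6157 - 0.004i + 0.5637j + 0.5507k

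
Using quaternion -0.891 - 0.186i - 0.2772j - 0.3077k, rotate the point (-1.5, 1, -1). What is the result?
(-2.039, -0.075, 0.294)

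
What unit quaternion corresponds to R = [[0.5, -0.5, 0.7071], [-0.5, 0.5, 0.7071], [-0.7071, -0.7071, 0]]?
0.7071 - 0.5i + 0.5j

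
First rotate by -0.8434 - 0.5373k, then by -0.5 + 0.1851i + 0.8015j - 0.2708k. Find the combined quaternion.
0.2762 - 0.5868i - 0.5765j + 0.497k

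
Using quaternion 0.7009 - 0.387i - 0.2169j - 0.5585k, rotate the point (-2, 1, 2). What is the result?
(0.643, 2.876, -0.56)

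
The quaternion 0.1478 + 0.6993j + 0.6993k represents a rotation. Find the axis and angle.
axis = (0, √2/2, √2/2), θ = 163°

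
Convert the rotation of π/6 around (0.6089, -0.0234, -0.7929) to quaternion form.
0.9659 + 0.1576i - 0.0061j - 0.2052k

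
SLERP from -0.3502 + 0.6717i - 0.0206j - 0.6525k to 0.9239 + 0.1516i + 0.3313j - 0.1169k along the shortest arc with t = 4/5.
-0.9463 + 0.0511i - 0.3096j - 0.0775k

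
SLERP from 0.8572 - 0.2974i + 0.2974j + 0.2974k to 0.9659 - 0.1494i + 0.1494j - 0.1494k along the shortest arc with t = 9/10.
0.9662 - 0.1667i + 0.1667j - 0.1045k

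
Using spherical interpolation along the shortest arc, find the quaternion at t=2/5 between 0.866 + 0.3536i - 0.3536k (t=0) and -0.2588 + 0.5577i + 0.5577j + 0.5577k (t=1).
0.7777 - 0.0312i - 0.2932j - 0.5552k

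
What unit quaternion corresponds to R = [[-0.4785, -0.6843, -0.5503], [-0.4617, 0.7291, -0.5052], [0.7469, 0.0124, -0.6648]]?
-0.3827 - 0.3381i + 0.8474j - 0.1454k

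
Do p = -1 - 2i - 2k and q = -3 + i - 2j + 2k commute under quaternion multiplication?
No: pq = 9 + i + 4j + 8k ≠ 9 + 9i = qp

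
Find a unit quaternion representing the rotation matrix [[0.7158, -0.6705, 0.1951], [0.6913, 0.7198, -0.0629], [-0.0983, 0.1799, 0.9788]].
0.9239 + 0.0657i + 0.0794j + 0.3685k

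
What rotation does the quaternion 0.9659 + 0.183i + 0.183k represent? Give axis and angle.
axis = (√2/2, 0, √2/2), θ = π/6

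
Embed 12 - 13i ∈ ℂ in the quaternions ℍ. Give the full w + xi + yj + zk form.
12 - 13i + 0j + 0k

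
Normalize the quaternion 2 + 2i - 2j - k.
0.5547 + 0.5547i - 0.5547j - 0.2774k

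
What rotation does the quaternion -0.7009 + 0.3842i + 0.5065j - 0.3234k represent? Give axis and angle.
axis = (0.5387, 0.7101, -0.4534), θ = 269°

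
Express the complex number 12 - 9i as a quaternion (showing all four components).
12 - 9i + 0j + 0k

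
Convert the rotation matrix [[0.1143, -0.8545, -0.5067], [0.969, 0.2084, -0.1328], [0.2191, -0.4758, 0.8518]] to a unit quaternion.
0.7373 - 0.1163i - 0.2461j + 0.6183k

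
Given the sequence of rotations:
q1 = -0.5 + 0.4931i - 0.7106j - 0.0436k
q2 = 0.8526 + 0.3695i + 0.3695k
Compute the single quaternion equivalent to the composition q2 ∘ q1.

q2 · q1 = -0.5924 + 0.4982i - 0.4075j - 0.4845k
-0.5924 + 0.4982i - 0.4075j - 0.4845k


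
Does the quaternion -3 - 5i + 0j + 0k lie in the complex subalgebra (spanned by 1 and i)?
Yes. The quaternion -3 - 5i has j- and k-coefficients y = z = 0, so it lies in the complex subalgebra spanned by 1 and i.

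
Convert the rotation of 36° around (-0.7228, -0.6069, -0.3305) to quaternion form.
0.9511 - 0.2234i - 0.1875j - 0.1021k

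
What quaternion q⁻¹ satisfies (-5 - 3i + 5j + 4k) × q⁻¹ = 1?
-0.0667 + 0.04i - 0.0667j - 0.0533k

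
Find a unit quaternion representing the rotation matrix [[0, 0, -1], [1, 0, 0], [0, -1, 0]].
0.5 - 0.5i - 0.5j + 0.5k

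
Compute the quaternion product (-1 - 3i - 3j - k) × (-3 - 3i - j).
-9 + 11i + 13j - 3k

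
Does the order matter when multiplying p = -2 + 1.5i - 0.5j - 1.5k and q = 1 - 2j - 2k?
Yes: pq = -6 - 0.5i + 6.5j - 0.5k ≠ -6 + 3.5i + 0.5j + 5.5k = qp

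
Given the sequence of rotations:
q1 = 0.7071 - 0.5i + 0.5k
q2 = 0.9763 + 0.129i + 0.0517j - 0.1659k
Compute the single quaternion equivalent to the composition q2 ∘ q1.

q2 · q1 = 0.8378 - 0.3711i + 0.055j + 0.3967k
0.8378 - 0.3711i + 0.055j + 0.3967k


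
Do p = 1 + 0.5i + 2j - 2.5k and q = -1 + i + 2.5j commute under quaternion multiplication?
No: pq = -6.5 + 6.75i - 2j + 1.75k ≠ -6.5 - 5.75i + 3j + 3.25k = qp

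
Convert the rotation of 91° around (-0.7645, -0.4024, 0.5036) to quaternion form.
0.7009 - 0.5453i - 0.287j + 0.3592k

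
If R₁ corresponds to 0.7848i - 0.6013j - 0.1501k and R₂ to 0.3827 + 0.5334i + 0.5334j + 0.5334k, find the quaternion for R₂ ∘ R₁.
-0.0178 + 0.541i + 0.2686j - 0.7968k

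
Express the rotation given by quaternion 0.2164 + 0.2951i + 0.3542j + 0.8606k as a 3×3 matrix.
[[-0.7322, -0.1634, 0.6612], [0.5815, -0.6554, 0.4819], [0.3546, 0.7374, 0.5749]]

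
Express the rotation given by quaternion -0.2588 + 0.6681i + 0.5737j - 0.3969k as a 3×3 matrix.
[[0.0267, 0.5611, -0.8273], [0.972, -0.2078, -0.1096], [-0.2334, -0.8012, -0.551]]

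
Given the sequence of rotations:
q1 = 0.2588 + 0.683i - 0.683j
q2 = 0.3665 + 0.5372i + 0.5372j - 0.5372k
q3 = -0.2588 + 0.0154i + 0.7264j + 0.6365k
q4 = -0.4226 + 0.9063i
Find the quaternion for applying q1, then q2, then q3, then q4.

q2 · q1 = 0.0949 + 0.0224i - 0.4782j - 0.8728k
q3 · q2 · q1 = 0.878 - 0.334i + 0.2204j + 0.2626k
q4 · q3 · q2 · q1 = -0.0683 + 0.9369i - 0.3311j + 0.0888k
-0.0683 + 0.9369i - 0.3311j + 0.0888k


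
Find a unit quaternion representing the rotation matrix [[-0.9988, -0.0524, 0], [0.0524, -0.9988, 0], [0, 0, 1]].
0.0262 + 0.9997k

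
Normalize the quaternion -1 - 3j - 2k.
-0.2673 - 0.8018j - 0.5345k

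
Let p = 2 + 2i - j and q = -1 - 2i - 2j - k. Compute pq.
-5i - j - 8k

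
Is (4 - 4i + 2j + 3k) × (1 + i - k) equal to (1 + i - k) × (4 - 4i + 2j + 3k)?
No: pq = 11 - 2i + j - 3k ≠ 11 + 2i + 3j + k = qp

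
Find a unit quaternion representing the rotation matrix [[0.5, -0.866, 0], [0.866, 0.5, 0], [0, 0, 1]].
0.866 + 0.5k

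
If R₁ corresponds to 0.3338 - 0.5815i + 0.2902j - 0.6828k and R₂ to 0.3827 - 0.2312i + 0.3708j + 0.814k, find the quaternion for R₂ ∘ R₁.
0.4415 - 0.7891i - 0.3964j + 0.1589k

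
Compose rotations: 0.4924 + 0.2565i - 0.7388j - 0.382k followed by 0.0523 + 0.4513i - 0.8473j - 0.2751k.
-0.8211 + 0.3561i - 0.354j - 0.2715k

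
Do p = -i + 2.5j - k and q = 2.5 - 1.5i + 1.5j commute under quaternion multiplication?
No: pq = -5.25 - i + 7.75j - 0.25k ≠ -5.25 - 4i + 4.75j - 4.75k = qp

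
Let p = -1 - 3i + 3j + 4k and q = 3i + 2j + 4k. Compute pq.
-13 + i + 22j - 19k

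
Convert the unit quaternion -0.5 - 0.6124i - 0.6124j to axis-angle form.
axis = (-√2/2, -√2/2, 0), θ = 4π/3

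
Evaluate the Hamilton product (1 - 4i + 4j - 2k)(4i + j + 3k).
18 + 18i + 5j - 17k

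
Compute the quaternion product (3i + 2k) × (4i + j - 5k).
-2 - 2i + 23j + 3k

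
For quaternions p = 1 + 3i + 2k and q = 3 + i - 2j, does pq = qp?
No: pq = 14i ≠ 6i - 4j + 12k = qp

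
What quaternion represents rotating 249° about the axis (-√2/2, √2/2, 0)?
-0.5664 - 0.5827i + 0.5827j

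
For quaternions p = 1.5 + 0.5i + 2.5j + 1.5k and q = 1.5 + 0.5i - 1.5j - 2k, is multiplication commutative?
No: pq = 8.75 - 1.25i + 3.25j - 2.75k ≠ 8.75 + 4.25i - 0.25j + 1.25k = qp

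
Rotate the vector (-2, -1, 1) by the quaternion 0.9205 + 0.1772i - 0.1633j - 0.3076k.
(-2.433, 0.275, 0.074)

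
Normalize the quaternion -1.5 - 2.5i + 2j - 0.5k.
-0.4201 - 0.7001i + 0.5601j - 0.14k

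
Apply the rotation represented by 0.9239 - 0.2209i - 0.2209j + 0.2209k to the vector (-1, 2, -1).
(-0.92, 0.793, -2.127)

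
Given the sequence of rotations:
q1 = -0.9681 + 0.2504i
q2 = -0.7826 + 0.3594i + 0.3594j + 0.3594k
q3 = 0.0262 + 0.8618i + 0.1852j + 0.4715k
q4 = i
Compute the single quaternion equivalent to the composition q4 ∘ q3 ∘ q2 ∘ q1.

q2 · q1 = 0.6676 - 0.5439i - 0.2579j - 0.4379k
q3 · q2 · q1 = 0.7405 + 0.6016i + 0.2378j + 0.1818k
q4 · q3 · q2 · q1 = -0.6016 + 0.7405i - 0.1818j + 0.2378k
-0.6016 + 0.7405i - 0.1818j + 0.2378k


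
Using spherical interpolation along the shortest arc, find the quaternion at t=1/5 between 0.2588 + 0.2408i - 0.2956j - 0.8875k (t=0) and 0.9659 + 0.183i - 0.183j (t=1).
0.476 + 0.2592i - 0.3075j - 0.7821k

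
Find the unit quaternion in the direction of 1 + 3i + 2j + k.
0.2582 + 0.7746i + 0.5164j + 0.2582k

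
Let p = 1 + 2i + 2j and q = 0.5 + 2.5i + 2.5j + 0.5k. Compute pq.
-9.5 + 4.5i + 2.5j + 0.5k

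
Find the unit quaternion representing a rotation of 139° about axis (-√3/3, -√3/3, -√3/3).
0.3502 - 0.5408i - 0.5408j - 0.5408k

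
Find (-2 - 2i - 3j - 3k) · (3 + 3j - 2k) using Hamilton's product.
-3 + 9i - 19j - 11k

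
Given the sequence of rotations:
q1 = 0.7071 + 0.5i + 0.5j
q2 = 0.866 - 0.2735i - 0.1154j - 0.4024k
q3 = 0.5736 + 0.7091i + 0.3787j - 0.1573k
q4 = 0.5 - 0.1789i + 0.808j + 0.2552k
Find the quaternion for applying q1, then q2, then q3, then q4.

q2 · q1 = 0.8068 + 0.4408i + 0.1502j - 0.3636k
q3 · q2 · q1 = 0.0361 + 0.7109i + 0.5802j - 0.3959k
q4 · q3 · q2 · q1 = -0.2225 - 0.119i + 0.4299j - 0.8669k
-0.2225 - 0.119i + 0.4299j - 0.8669k


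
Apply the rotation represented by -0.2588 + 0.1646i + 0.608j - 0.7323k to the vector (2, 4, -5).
(0.44, 4.678, -4.788)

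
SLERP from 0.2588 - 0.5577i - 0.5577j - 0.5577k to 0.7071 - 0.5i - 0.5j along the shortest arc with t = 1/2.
0.5177 - 0.5669i - 0.5669j - 0.2989k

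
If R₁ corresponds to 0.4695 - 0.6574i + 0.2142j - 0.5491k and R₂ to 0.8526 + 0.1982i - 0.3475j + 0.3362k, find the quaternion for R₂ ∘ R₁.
0.7896 - 0.3486i - 0.0927j - 0.4963k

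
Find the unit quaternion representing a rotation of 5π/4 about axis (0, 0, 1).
-0.3827 + 0.9239k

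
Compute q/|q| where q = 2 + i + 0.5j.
0.8729 + 0.4364i + 0.2182j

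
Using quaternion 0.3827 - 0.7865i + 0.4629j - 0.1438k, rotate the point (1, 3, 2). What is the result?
(-0.163, -0.736, -3.665)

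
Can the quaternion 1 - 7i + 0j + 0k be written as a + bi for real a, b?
Yes. The quaternion 1 - 7i has j- and k-coefficients y = z = 0, so it lies in the complex subalgebra spanned by 1 and i.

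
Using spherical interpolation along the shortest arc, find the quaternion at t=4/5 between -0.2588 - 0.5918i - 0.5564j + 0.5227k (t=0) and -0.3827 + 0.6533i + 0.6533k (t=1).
-0.4365 + 0.4359i - 0.1665j + 0.7693k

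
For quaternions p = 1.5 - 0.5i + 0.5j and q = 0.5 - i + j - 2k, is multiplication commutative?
No: pq = -0.25 - 2.75i + 0.75j - 3k ≠ -0.25 - 0.75i + 2.75j - 3k = qp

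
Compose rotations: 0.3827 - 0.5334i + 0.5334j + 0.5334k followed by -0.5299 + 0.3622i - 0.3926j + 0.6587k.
-0.1515 - 0.1395i - 0.9774j - 0.0468k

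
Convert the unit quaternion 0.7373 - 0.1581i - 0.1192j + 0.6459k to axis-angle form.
axis = (-0.234, -0.1764, 0.9561), θ = 85°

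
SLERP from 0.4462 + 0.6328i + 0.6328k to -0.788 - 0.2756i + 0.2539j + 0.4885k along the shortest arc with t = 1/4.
0.6558 + 0.644i - 0.0863j + 0.3844k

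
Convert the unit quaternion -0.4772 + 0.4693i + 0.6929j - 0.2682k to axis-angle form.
axis = (0.534, 0.7885, -0.3052), θ = 237°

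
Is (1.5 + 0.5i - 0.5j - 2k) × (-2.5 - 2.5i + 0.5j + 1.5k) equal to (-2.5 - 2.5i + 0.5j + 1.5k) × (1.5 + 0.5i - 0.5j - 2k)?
No: pq = 0.75 - 4.75i + 6.25j + 6.25k ≠ 0.75 - 5.25i - 2.25j + 8.25k = qp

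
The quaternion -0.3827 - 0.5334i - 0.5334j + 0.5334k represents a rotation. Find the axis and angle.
axis = (-√3/3, -√3/3, √3/3), θ = 5π/4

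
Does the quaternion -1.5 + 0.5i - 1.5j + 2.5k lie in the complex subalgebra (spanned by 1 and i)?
No. The quaternion -1.5 + 0.5i - 1.5j + 2.5k has j-coefficient y = -1.5 and k-coefficient z = 2.5, not both zero, so it does not lie in the complex subalgebra spanned by 1 and i.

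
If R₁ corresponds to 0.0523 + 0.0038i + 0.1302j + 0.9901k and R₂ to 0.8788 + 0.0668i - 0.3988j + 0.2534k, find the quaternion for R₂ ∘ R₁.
-0.1533 - 0.421i + 0.0284j + 0.8936k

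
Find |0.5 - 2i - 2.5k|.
3.24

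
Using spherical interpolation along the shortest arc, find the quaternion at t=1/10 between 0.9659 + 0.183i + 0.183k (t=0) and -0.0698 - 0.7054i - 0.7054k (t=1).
0.9265 + 0.266i + 0.266k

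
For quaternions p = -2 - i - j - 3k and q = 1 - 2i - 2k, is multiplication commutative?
No: pq = -10 + 5i + 3j - k ≠ -10 + i - 5j + 3k = qp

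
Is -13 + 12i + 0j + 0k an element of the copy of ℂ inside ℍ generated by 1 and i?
Yes. The quaternion -13 + 12i has j- and k-coefficients y = z = 0, so it lies in the complex subalgebra spanned by 1 and i.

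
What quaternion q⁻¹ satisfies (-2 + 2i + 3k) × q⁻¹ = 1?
-0.1176 - 0.1176i - 0.1765k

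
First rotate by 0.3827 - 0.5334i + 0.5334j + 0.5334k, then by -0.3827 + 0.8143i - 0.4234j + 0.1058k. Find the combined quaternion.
0.4573 + 0.2335i - 0.8569j + 0.0449k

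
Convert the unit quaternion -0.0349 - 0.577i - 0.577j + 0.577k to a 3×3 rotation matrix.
[[-0.3317, 0.7061, -0.6256], [0.6256, -0.3317, -0.7061], [-0.7061, -0.6256, -0.3317]]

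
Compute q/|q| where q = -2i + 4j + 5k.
-0.2981i + 0.5963j + 0.7454k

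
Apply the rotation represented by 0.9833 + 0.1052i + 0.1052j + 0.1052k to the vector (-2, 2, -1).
(-2.51, 1.638, -0.128)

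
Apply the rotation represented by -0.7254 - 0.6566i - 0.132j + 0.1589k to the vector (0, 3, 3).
(1.16, -2.722, 3.041)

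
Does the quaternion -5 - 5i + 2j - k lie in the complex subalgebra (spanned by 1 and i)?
No. The quaternion -5 - 5i + 2j - k has j-coefficient y = 2 and k-coefficient z = -1, not both zero, so it does not lie in the complex subalgebra spanned by 1 and i.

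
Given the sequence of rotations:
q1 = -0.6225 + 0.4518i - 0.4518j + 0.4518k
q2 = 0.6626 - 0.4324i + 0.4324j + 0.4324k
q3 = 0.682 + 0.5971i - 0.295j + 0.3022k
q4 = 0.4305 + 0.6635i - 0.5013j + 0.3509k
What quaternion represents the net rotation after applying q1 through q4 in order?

q2 · q1 = -0.2171 + 0.9592i - 0.1778j + 0.0302k
q3 · q2 · q1 = -0.7824 + 0.5694i + 0.2146j + 0.1318k
q4 · q3 · q2 · q1 = -0.6533 - 0.4154i + 0.597j + 0.21k
-0.6533 - 0.4154i + 0.597j + 0.21k


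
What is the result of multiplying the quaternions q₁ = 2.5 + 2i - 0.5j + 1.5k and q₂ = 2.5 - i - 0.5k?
9 + 2.75i - 1.75j + 2k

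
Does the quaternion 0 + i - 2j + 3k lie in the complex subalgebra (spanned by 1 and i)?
No. The quaternion i - 2j + 3k has j-coefficient y = -2 and k-coefficient z = 3, not both zero, so it does not lie in the complex subalgebra spanned by 1 and i.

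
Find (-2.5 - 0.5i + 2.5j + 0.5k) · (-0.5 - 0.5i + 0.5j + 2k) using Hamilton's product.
-1.25 + 6.25i - 1.75j - 4.25k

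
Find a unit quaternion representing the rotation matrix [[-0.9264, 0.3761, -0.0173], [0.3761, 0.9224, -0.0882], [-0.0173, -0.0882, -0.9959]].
0.1918i + 0.9804j - 0.045k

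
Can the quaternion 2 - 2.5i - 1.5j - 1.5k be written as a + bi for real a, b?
No. The quaternion 2 - 2.5i - 1.5j - 1.5k has j-coefficient y = -1.5 and k-coefficient z = -1.5, not both zero, so it does not lie in the complex subalgebra spanned by 1 and i.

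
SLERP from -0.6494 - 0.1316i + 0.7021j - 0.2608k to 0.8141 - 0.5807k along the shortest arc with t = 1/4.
-0.8004 - 0.1102i + 0.5881j - 0.0356k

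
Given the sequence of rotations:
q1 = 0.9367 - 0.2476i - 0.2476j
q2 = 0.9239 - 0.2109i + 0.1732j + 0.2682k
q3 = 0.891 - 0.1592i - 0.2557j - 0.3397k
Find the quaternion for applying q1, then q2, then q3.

q2 · q1 = 0.8561 - 0.3599i - 0.1329j + 0.3463k
q3 · q2 · q1 = 0.7891 - 0.5907i - 0.1599j - 0.0531k
0.7891 - 0.5907i - 0.1599j - 0.0531k


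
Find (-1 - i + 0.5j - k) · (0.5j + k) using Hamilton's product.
0.75 + i + 0.5j - 1.5k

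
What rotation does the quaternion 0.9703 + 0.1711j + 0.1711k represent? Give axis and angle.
axis = (0, √2/2, √2/2), θ = 28°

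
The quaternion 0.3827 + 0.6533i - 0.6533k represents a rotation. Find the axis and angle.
axis = (√2/2, 0, -√2/2), θ = 3π/4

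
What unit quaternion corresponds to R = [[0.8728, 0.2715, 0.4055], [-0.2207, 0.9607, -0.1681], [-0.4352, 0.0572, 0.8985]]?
0.9659 + 0.0583i + 0.2176j - 0.1274k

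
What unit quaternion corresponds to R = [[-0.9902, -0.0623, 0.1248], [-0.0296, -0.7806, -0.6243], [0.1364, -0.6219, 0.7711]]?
0.0087 + 0.0694i - 0.3311j + 0.941k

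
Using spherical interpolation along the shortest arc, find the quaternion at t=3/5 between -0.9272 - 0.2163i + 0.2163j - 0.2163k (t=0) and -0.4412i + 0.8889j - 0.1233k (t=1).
-0.4686 - 0.4263i + 0.748j - 0.1979k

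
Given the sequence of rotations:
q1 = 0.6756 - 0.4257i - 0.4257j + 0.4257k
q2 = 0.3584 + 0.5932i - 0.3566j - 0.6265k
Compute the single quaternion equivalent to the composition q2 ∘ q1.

q2 · q1 = 0.6096 - 0.1703i - 0.3793j - 0.675k
0.6096 - 0.1703i - 0.3793j - 0.675k


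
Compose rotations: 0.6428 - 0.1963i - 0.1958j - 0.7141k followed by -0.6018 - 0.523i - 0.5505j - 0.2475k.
-0.774 + 0.1266i - 0.5609j + 0.265k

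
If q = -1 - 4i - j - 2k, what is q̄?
-1 + 4i + j + 2k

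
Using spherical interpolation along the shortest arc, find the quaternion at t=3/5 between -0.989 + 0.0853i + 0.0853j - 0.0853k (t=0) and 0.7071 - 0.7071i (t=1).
-0.8731 + 0.4848i + 0.0367j - 0.0367k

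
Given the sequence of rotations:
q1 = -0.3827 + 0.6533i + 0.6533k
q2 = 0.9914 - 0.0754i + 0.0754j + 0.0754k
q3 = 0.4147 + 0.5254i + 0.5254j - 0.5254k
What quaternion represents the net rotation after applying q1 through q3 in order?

q2 · q1 = -0.3794 + 0.7258i + 0.0697j + 0.5696k
q3 · q2 · q1 = -0.276 + 0.4375i - 0.851j + 0.0908k
-0.276 + 0.4375i - 0.851j + 0.0908k


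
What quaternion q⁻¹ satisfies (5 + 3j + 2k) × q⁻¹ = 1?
0.1316 - 0.0789j - 0.0526k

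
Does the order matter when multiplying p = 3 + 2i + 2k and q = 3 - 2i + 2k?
Yes: pq = 9 - 8j + 12k ≠ 9 + 8j + 12k = qp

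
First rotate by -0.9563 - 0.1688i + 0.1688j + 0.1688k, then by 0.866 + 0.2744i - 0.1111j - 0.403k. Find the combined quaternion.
-0.6951 - 0.3593i + 0.2741j + 0.5591k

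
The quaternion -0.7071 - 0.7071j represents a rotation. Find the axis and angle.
axis = (0, -1, 0), θ = 3π/2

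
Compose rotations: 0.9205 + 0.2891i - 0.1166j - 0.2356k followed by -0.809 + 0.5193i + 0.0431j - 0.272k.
-0.9539 + 0.2023i + 0.1777j - 0.1328k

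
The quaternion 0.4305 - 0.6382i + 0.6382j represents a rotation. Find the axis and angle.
axis = (-√2/2, √2/2, 0), θ = 129°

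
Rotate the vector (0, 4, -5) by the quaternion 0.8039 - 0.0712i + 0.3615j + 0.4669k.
(-5.782, -0.045, -2.75)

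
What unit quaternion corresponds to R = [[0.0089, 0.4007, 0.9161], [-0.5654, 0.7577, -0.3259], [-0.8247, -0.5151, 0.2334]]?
0.7071 - 0.0669i + 0.6155j - 0.3416k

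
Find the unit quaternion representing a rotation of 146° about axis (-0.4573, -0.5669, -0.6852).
0.2924 - 0.4373i - 0.5421j - 0.6553k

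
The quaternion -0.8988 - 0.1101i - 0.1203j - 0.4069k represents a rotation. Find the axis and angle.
axis = (-0.2512, -0.2744, -0.9282), θ = 308°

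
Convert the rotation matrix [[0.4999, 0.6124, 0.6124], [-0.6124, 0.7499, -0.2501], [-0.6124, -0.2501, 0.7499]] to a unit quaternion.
0.866 + 0.3536j - 0.3536k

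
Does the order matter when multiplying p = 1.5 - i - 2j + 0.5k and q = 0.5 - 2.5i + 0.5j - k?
Yes: pq = -0.25 - 2.5i - 2.5j - 6.75k ≠ -0.25 - 6i + 2j + 4.25k = qp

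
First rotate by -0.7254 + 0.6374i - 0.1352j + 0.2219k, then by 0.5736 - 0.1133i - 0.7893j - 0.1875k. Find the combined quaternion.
-0.409 + 0.2473i + 0.4006j + 0.7817k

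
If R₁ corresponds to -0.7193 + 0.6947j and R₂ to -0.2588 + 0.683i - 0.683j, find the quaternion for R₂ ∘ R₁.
0.6606 - 0.4913i + 0.3115j + 0.4745k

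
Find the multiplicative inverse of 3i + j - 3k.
-0.1579i - 0.0526j + 0.1579k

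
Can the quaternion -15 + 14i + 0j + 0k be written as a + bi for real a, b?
Yes. The quaternion -15 + 14i has j- and k-coefficients y = z = 0, so it lies in the complex subalgebra spanned by 1 and i.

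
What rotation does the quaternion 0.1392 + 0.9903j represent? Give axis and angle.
axis = (0, 1, 0), θ = 164°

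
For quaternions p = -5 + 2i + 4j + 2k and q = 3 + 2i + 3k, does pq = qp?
No: pq = -25 + 8i + 10j - 17k ≠ -25 - 16i + 14j - k = qp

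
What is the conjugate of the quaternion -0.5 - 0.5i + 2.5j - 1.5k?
-0.5 + 0.5i - 2.5j + 1.5k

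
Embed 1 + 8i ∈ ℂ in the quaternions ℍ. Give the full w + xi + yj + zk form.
1 + 8i + 0j + 0k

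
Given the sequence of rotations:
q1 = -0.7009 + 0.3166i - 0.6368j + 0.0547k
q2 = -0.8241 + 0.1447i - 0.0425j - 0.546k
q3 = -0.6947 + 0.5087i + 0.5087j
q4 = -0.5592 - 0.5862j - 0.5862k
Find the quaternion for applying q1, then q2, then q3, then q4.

q2 · q1 = 0.5346 - 0.7123i + 0.3738j + 0.2589k
q3 · q2 · q1 = -0.1992 + 0.8985i - 0.1194j + 0.3726k
q4 · q3 · q2 · q1 = 0.2598 - 0.7909i - 0.3432j + 0.4351k
0.2598 - 0.7909i - 0.3432j + 0.4351k


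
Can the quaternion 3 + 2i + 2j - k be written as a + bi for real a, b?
No. The quaternion 3 + 2i + 2j - k has j-coefficient y = 2 and k-coefficient z = -1, not both zero, so it does not lie in the complex subalgebra spanned by 1 and i.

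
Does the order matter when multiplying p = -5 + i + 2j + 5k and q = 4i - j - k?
Yes: pq = 3 - 17i + 26j - 4k ≠ 3 - 23i - 16j + 14k = qp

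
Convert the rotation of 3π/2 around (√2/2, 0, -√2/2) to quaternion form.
-0.7071 + 0.5i - 0.5k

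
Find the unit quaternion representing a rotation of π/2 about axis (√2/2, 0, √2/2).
0.7071 + 0.5i + 0.5k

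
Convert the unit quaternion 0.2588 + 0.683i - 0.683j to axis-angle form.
axis = (√2/2, -√2/2, 0), θ = 5π/6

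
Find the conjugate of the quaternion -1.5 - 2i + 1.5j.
-1.5 + 2i - 1.5j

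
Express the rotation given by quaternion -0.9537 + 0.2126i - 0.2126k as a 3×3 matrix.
[[0.9096, -0.4055, -0.0904], [0.4055, 0.8192, 0.4055], [-0.0904, -0.4055, 0.9096]]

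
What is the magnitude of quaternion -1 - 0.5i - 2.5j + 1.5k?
3.122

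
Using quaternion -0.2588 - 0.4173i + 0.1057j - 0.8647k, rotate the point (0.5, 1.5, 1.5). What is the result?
(-0.062, -1.684, 1.382)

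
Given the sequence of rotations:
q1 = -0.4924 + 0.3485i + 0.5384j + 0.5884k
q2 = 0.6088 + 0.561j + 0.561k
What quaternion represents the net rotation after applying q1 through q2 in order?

q2 · q1 = -0.9319 + 0.2402i + 0.2471j - 0.1135k
-0.9319 + 0.2402i + 0.2471j - 0.1135k


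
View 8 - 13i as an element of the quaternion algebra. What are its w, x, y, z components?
8 - 13i + 0j + 0k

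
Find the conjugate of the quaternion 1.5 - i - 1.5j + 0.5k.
1.5 + i + 1.5j - 0.5k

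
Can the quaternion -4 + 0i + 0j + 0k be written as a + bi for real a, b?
Yes. The quaternion -4 has j- and k-coefficients y = z = 0, so it lies in the complex subalgebra spanned by 1 and i.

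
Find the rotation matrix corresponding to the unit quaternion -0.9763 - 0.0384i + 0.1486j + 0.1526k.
[[0.9093, 0.2866, -0.3019], [-0.3094, 0.9505, -0.0296], [0.2784, 0.1203, 0.9529]]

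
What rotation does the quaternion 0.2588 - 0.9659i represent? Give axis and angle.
axis = (-1, 0, 0), θ = 5π/6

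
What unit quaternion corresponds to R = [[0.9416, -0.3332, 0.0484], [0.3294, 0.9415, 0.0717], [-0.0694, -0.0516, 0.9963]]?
0.9848 - 0.0313i + 0.0299j + 0.1682k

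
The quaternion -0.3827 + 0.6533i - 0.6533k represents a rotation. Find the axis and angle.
axis = (√2/2, 0, -√2/2), θ = 5π/4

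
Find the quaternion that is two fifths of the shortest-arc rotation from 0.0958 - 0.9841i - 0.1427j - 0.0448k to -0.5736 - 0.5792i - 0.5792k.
-0.2011 - 0.9282i - 0.0957j - 0.298k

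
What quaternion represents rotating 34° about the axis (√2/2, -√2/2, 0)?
0.9563 + 0.2067i - 0.2067j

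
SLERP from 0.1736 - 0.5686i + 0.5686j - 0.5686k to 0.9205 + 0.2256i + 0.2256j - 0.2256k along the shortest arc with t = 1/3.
0.5339 - 0.3496i + 0.5444j - 0.5444k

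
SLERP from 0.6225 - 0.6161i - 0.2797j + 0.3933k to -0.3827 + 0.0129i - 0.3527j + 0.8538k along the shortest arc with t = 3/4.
-0.1207 - 0.2011i - 0.4054j + 0.8835k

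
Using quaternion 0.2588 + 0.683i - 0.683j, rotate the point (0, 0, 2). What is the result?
(-0.707, -0.707, -1.732)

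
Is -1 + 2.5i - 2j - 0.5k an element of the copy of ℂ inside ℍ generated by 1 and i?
No. The quaternion -1 + 2.5i - 2j - 0.5k has j-coefficient y = -2 and k-coefficient z = -0.5, not both zero, so it does not lie in the complex subalgebra spanned by 1 and i.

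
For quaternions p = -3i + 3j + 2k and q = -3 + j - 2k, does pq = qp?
No: pq = 1 + i - 15j - 9k ≠ 1 + 17i - 3j - 3k = qp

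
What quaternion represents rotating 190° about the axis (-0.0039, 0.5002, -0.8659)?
-0.0872 - 0.0039i + 0.4983j - 0.8626k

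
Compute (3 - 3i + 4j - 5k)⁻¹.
0.0508 + 0.0508i - 0.0678j + 0.0847k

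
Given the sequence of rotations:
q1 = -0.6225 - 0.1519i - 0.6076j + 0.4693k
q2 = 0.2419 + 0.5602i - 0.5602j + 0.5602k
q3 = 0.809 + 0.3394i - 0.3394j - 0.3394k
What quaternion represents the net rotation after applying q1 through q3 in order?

q2 · q1 = -0.6688 - 0.308i - 0.1463j - 0.6607k
q3 · q2 · q1 = -0.7104 - 0.3016i + 0.4374j - 0.4617k
-0.7104 - 0.3016i + 0.4374j - 0.4617k
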